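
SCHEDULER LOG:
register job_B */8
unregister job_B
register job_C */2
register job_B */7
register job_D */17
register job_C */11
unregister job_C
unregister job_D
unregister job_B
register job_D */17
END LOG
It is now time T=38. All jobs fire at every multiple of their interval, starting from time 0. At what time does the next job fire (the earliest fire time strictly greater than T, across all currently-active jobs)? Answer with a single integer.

Answer: 51

Derivation:
Op 1: register job_B */8 -> active={job_B:*/8}
Op 2: unregister job_B -> active={}
Op 3: register job_C */2 -> active={job_C:*/2}
Op 4: register job_B */7 -> active={job_B:*/7, job_C:*/2}
Op 5: register job_D */17 -> active={job_B:*/7, job_C:*/2, job_D:*/17}
Op 6: register job_C */11 -> active={job_B:*/7, job_C:*/11, job_D:*/17}
Op 7: unregister job_C -> active={job_B:*/7, job_D:*/17}
Op 8: unregister job_D -> active={job_B:*/7}
Op 9: unregister job_B -> active={}
Op 10: register job_D */17 -> active={job_D:*/17}
  job_D: interval 17, next fire after T=38 is 51
Earliest fire time = 51 (job job_D)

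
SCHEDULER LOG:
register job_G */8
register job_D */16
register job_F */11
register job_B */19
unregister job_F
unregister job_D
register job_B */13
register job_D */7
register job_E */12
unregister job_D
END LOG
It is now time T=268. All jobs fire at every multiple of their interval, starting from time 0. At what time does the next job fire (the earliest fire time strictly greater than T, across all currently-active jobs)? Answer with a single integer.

Op 1: register job_G */8 -> active={job_G:*/8}
Op 2: register job_D */16 -> active={job_D:*/16, job_G:*/8}
Op 3: register job_F */11 -> active={job_D:*/16, job_F:*/11, job_G:*/8}
Op 4: register job_B */19 -> active={job_B:*/19, job_D:*/16, job_F:*/11, job_G:*/8}
Op 5: unregister job_F -> active={job_B:*/19, job_D:*/16, job_G:*/8}
Op 6: unregister job_D -> active={job_B:*/19, job_G:*/8}
Op 7: register job_B */13 -> active={job_B:*/13, job_G:*/8}
Op 8: register job_D */7 -> active={job_B:*/13, job_D:*/7, job_G:*/8}
Op 9: register job_E */12 -> active={job_B:*/13, job_D:*/7, job_E:*/12, job_G:*/8}
Op 10: unregister job_D -> active={job_B:*/13, job_E:*/12, job_G:*/8}
  job_B: interval 13, next fire after T=268 is 273
  job_E: interval 12, next fire after T=268 is 276
  job_G: interval 8, next fire after T=268 is 272
Earliest fire time = 272 (job job_G)

Answer: 272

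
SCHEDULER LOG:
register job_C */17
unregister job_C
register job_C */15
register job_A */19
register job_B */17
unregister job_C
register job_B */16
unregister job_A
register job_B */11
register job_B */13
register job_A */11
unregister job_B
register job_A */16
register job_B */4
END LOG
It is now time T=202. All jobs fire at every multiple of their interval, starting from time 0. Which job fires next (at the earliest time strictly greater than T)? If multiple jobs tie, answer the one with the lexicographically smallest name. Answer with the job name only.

Op 1: register job_C */17 -> active={job_C:*/17}
Op 2: unregister job_C -> active={}
Op 3: register job_C */15 -> active={job_C:*/15}
Op 4: register job_A */19 -> active={job_A:*/19, job_C:*/15}
Op 5: register job_B */17 -> active={job_A:*/19, job_B:*/17, job_C:*/15}
Op 6: unregister job_C -> active={job_A:*/19, job_B:*/17}
Op 7: register job_B */16 -> active={job_A:*/19, job_B:*/16}
Op 8: unregister job_A -> active={job_B:*/16}
Op 9: register job_B */11 -> active={job_B:*/11}
Op 10: register job_B */13 -> active={job_B:*/13}
Op 11: register job_A */11 -> active={job_A:*/11, job_B:*/13}
Op 12: unregister job_B -> active={job_A:*/11}
Op 13: register job_A */16 -> active={job_A:*/16}
Op 14: register job_B */4 -> active={job_A:*/16, job_B:*/4}
  job_A: interval 16, next fire after T=202 is 208
  job_B: interval 4, next fire after T=202 is 204
Earliest = 204, winner (lex tiebreak) = job_B

Answer: job_B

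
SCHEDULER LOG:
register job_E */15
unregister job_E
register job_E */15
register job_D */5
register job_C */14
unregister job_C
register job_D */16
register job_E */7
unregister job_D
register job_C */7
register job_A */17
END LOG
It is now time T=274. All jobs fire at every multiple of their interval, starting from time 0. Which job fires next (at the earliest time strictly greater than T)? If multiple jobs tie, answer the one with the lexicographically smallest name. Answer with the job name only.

Op 1: register job_E */15 -> active={job_E:*/15}
Op 2: unregister job_E -> active={}
Op 3: register job_E */15 -> active={job_E:*/15}
Op 4: register job_D */5 -> active={job_D:*/5, job_E:*/15}
Op 5: register job_C */14 -> active={job_C:*/14, job_D:*/5, job_E:*/15}
Op 6: unregister job_C -> active={job_D:*/5, job_E:*/15}
Op 7: register job_D */16 -> active={job_D:*/16, job_E:*/15}
Op 8: register job_E */7 -> active={job_D:*/16, job_E:*/7}
Op 9: unregister job_D -> active={job_E:*/7}
Op 10: register job_C */7 -> active={job_C:*/7, job_E:*/7}
Op 11: register job_A */17 -> active={job_A:*/17, job_C:*/7, job_E:*/7}
  job_A: interval 17, next fire after T=274 is 289
  job_C: interval 7, next fire after T=274 is 280
  job_E: interval 7, next fire after T=274 is 280
Earliest = 280, winner (lex tiebreak) = job_C

Answer: job_C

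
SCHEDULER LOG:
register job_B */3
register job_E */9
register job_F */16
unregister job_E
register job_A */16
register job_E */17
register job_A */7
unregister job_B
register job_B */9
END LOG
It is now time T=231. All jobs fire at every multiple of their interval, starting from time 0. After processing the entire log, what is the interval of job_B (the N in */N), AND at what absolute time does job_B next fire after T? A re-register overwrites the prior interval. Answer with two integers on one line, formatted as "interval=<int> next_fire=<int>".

Op 1: register job_B */3 -> active={job_B:*/3}
Op 2: register job_E */9 -> active={job_B:*/3, job_E:*/9}
Op 3: register job_F */16 -> active={job_B:*/3, job_E:*/9, job_F:*/16}
Op 4: unregister job_E -> active={job_B:*/3, job_F:*/16}
Op 5: register job_A */16 -> active={job_A:*/16, job_B:*/3, job_F:*/16}
Op 6: register job_E */17 -> active={job_A:*/16, job_B:*/3, job_E:*/17, job_F:*/16}
Op 7: register job_A */7 -> active={job_A:*/7, job_B:*/3, job_E:*/17, job_F:*/16}
Op 8: unregister job_B -> active={job_A:*/7, job_E:*/17, job_F:*/16}
Op 9: register job_B */9 -> active={job_A:*/7, job_B:*/9, job_E:*/17, job_F:*/16}
Final interval of job_B = 9
Next fire of job_B after T=231: (231//9+1)*9 = 234

Answer: interval=9 next_fire=234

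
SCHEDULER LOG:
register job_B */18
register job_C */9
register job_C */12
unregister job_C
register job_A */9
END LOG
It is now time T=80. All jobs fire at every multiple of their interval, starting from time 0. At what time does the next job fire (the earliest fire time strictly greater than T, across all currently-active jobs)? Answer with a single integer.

Op 1: register job_B */18 -> active={job_B:*/18}
Op 2: register job_C */9 -> active={job_B:*/18, job_C:*/9}
Op 3: register job_C */12 -> active={job_B:*/18, job_C:*/12}
Op 4: unregister job_C -> active={job_B:*/18}
Op 5: register job_A */9 -> active={job_A:*/9, job_B:*/18}
  job_A: interval 9, next fire after T=80 is 81
  job_B: interval 18, next fire after T=80 is 90
Earliest fire time = 81 (job job_A)

Answer: 81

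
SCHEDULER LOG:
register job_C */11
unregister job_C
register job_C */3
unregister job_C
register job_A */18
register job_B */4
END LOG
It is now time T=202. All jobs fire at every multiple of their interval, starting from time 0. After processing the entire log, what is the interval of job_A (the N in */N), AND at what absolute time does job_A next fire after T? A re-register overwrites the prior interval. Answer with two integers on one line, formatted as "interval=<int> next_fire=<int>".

Op 1: register job_C */11 -> active={job_C:*/11}
Op 2: unregister job_C -> active={}
Op 3: register job_C */3 -> active={job_C:*/3}
Op 4: unregister job_C -> active={}
Op 5: register job_A */18 -> active={job_A:*/18}
Op 6: register job_B */4 -> active={job_A:*/18, job_B:*/4}
Final interval of job_A = 18
Next fire of job_A after T=202: (202//18+1)*18 = 216

Answer: interval=18 next_fire=216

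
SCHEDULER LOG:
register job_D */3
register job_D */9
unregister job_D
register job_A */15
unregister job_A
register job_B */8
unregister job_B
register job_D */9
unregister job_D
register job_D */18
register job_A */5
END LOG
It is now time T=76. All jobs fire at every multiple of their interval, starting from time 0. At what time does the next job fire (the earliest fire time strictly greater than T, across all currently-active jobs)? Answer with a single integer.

Answer: 80

Derivation:
Op 1: register job_D */3 -> active={job_D:*/3}
Op 2: register job_D */9 -> active={job_D:*/9}
Op 3: unregister job_D -> active={}
Op 4: register job_A */15 -> active={job_A:*/15}
Op 5: unregister job_A -> active={}
Op 6: register job_B */8 -> active={job_B:*/8}
Op 7: unregister job_B -> active={}
Op 8: register job_D */9 -> active={job_D:*/9}
Op 9: unregister job_D -> active={}
Op 10: register job_D */18 -> active={job_D:*/18}
Op 11: register job_A */5 -> active={job_A:*/5, job_D:*/18}
  job_A: interval 5, next fire after T=76 is 80
  job_D: interval 18, next fire after T=76 is 90
Earliest fire time = 80 (job job_A)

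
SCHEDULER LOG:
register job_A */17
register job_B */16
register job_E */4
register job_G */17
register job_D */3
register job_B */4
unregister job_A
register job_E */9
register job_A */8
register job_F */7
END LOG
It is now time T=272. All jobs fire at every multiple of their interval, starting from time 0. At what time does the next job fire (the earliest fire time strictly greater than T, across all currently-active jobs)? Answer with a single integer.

Answer: 273

Derivation:
Op 1: register job_A */17 -> active={job_A:*/17}
Op 2: register job_B */16 -> active={job_A:*/17, job_B:*/16}
Op 3: register job_E */4 -> active={job_A:*/17, job_B:*/16, job_E:*/4}
Op 4: register job_G */17 -> active={job_A:*/17, job_B:*/16, job_E:*/4, job_G:*/17}
Op 5: register job_D */3 -> active={job_A:*/17, job_B:*/16, job_D:*/3, job_E:*/4, job_G:*/17}
Op 6: register job_B */4 -> active={job_A:*/17, job_B:*/4, job_D:*/3, job_E:*/4, job_G:*/17}
Op 7: unregister job_A -> active={job_B:*/4, job_D:*/3, job_E:*/4, job_G:*/17}
Op 8: register job_E */9 -> active={job_B:*/4, job_D:*/3, job_E:*/9, job_G:*/17}
Op 9: register job_A */8 -> active={job_A:*/8, job_B:*/4, job_D:*/3, job_E:*/9, job_G:*/17}
Op 10: register job_F */7 -> active={job_A:*/8, job_B:*/4, job_D:*/3, job_E:*/9, job_F:*/7, job_G:*/17}
  job_A: interval 8, next fire after T=272 is 280
  job_B: interval 4, next fire after T=272 is 276
  job_D: interval 3, next fire after T=272 is 273
  job_E: interval 9, next fire after T=272 is 279
  job_F: interval 7, next fire after T=272 is 273
  job_G: interval 17, next fire after T=272 is 289
Earliest fire time = 273 (job job_D)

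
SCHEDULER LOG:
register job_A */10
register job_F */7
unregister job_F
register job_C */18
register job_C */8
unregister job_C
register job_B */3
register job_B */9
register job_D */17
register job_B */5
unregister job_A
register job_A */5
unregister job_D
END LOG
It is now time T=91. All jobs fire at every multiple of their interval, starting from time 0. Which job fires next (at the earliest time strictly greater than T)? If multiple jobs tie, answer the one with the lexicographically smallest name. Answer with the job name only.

Answer: job_A

Derivation:
Op 1: register job_A */10 -> active={job_A:*/10}
Op 2: register job_F */7 -> active={job_A:*/10, job_F:*/7}
Op 3: unregister job_F -> active={job_A:*/10}
Op 4: register job_C */18 -> active={job_A:*/10, job_C:*/18}
Op 5: register job_C */8 -> active={job_A:*/10, job_C:*/8}
Op 6: unregister job_C -> active={job_A:*/10}
Op 7: register job_B */3 -> active={job_A:*/10, job_B:*/3}
Op 8: register job_B */9 -> active={job_A:*/10, job_B:*/9}
Op 9: register job_D */17 -> active={job_A:*/10, job_B:*/9, job_D:*/17}
Op 10: register job_B */5 -> active={job_A:*/10, job_B:*/5, job_D:*/17}
Op 11: unregister job_A -> active={job_B:*/5, job_D:*/17}
Op 12: register job_A */5 -> active={job_A:*/5, job_B:*/5, job_D:*/17}
Op 13: unregister job_D -> active={job_A:*/5, job_B:*/5}
  job_A: interval 5, next fire after T=91 is 95
  job_B: interval 5, next fire after T=91 is 95
Earliest = 95, winner (lex tiebreak) = job_A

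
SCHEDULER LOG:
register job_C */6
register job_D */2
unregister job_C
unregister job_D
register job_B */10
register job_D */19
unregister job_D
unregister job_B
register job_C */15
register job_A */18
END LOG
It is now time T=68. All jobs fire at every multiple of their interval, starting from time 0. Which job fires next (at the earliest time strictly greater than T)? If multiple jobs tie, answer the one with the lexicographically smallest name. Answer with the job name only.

Op 1: register job_C */6 -> active={job_C:*/6}
Op 2: register job_D */2 -> active={job_C:*/6, job_D:*/2}
Op 3: unregister job_C -> active={job_D:*/2}
Op 4: unregister job_D -> active={}
Op 5: register job_B */10 -> active={job_B:*/10}
Op 6: register job_D */19 -> active={job_B:*/10, job_D:*/19}
Op 7: unregister job_D -> active={job_B:*/10}
Op 8: unregister job_B -> active={}
Op 9: register job_C */15 -> active={job_C:*/15}
Op 10: register job_A */18 -> active={job_A:*/18, job_C:*/15}
  job_A: interval 18, next fire after T=68 is 72
  job_C: interval 15, next fire after T=68 is 75
Earliest = 72, winner (lex tiebreak) = job_A

Answer: job_A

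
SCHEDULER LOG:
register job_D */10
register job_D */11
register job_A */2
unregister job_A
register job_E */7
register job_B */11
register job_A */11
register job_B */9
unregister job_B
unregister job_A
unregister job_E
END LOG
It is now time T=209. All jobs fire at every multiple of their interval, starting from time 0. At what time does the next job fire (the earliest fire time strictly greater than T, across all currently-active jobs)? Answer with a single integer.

Op 1: register job_D */10 -> active={job_D:*/10}
Op 2: register job_D */11 -> active={job_D:*/11}
Op 3: register job_A */2 -> active={job_A:*/2, job_D:*/11}
Op 4: unregister job_A -> active={job_D:*/11}
Op 5: register job_E */7 -> active={job_D:*/11, job_E:*/7}
Op 6: register job_B */11 -> active={job_B:*/11, job_D:*/11, job_E:*/7}
Op 7: register job_A */11 -> active={job_A:*/11, job_B:*/11, job_D:*/11, job_E:*/7}
Op 8: register job_B */9 -> active={job_A:*/11, job_B:*/9, job_D:*/11, job_E:*/7}
Op 9: unregister job_B -> active={job_A:*/11, job_D:*/11, job_E:*/7}
Op 10: unregister job_A -> active={job_D:*/11, job_E:*/7}
Op 11: unregister job_E -> active={job_D:*/11}
  job_D: interval 11, next fire after T=209 is 220
Earliest fire time = 220 (job job_D)

Answer: 220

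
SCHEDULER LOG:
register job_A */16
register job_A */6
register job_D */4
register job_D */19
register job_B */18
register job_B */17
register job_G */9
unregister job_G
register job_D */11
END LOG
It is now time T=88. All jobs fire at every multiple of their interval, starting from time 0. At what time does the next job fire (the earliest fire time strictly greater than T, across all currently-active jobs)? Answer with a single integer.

Op 1: register job_A */16 -> active={job_A:*/16}
Op 2: register job_A */6 -> active={job_A:*/6}
Op 3: register job_D */4 -> active={job_A:*/6, job_D:*/4}
Op 4: register job_D */19 -> active={job_A:*/6, job_D:*/19}
Op 5: register job_B */18 -> active={job_A:*/6, job_B:*/18, job_D:*/19}
Op 6: register job_B */17 -> active={job_A:*/6, job_B:*/17, job_D:*/19}
Op 7: register job_G */9 -> active={job_A:*/6, job_B:*/17, job_D:*/19, job_G:*/9}
Op 8: unregister job_G -> active={job_A:*/6, job_B:*/17, job_D:*/19}
Op 9: register job_D */11 -> active={job_A:*/6, job_B:*/17, job_D:*/11}
  job_A: interval 6, next fire after T=88 is 90
  job_B: interval 17, next fire after T=88 is 102
  job_D: interval 11, next fire after T=88 is 99
Earliest fire time = 90 (job job_A)

Answer: 90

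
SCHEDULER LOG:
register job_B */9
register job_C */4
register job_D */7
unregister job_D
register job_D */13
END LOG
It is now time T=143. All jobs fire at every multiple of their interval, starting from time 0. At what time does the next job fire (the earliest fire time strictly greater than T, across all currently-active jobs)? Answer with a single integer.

Answer: 144

Derivation:
Op 1: register job_B */9 -> active={job_B:*/9}
Op 2: register job_C */4 -> active={job_B:*/9, job_C:*/4}
Op 3: register job_D */7 -> active={job_B:*/9, job_C:*/4, job_D:*/7}
Op 4: unregister job_D -> active={job_B:*/9, job_C:*/4}
Op 5: register job_D */13 -> active={job_B:*/9, job_C:*/4, job_D:*/13}
  job_B: interval 9, next fire after T=143 is 144
  job_C: interval 4, next fire after T=143 is 144
  job_D: interval 13, next fire after T=143 is 156
Earliest fire time = 144 (job job_B)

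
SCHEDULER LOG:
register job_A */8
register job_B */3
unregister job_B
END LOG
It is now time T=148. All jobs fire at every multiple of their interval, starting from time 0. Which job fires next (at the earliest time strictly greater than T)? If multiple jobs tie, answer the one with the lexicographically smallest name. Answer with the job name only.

Answer: job_A

Derivation:
Op 1: register job_A */8 -> active={job_A:*/8}
Op 2: register job_B */3 -> active={job_A:*/8, job_B:*/3}
Op 3: unregister job_B -> active={job_A:*/8}
  job_A: interval 8, next fire after T=148 is 152
Earliest = 152, winner (lex tiebreak) = job_A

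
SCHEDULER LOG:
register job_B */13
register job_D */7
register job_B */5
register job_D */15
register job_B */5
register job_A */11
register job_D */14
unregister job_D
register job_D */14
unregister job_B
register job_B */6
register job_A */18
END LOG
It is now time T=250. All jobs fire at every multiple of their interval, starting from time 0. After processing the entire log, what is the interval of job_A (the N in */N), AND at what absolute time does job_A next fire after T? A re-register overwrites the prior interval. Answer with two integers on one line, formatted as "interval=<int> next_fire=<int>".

Answer: interval=18 next_fire=252

Derivation:
Op 1: register job_B */13 -> active={job_B:*/13}
Op 2: register job_D */7 -> active={job_B:*/13, job_D:*/7}
Op 3: register job_B */5 -> active={job_B:*/5, job_D:*/7}
Op 4: register job_D */15 -> active={job_B:*/5, job_D:*/15}
Op 5: register job_B */5 -> active={job_B:*/5, job_D:*/15}
Op 6: register job_A */11 -> active={job_A:*/11, job_B:*/5, job_D:*/15}
Op 7: register job_D */14 -> active={job_A:*/11, job_B:*/5, job_D:*/14}
Op 8: unregister job_D -> active={job_A:*/11, job_B:*/5}
Op 9: register job_D */14 -> active={job_A:*/11, job_B:*/5, job_D:*/14}
Op 10: unregister job_B -> active={job_A:*/11, job_D:*/14}
Op 11: register job_B */6 -> active={job_A:*/11, job_B:*/6, job_D:*/14}
Op 12: register job_A */18 -> active={job_A:*/18, job_B:*/6, job_D:*/14}
Final interval of job_A = 18
Next fire of job_A after T=250: (250//18+1)*18 = 252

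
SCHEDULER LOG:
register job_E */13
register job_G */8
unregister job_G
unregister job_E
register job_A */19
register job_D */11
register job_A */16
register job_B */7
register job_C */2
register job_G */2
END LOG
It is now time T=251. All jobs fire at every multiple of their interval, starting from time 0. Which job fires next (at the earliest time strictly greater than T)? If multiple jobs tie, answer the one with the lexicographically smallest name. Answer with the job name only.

Op 1: register job_E */13 -> active={job_E:*/13}
Op 2: register job_G */8 -> active={job_E:*/13, job_G:*/8}
Op 3: unregister job_G -> active={job_E:*/13}
Op 4: unregister job_E -> active={}
Op 5: register job_A */19 -> active={job_A:*/19}
Op 6: register job_D */11 -> active={job_A:*/19, job_D:*/11}
Op 7: register job_A */16 -> active={job_A:*/16, job_D:*/11}
Op 8: register job_B */7 -> active={job_A:*/16, job_B:*/7, job_D:*/11}
Op 9: register job_C */2 -> active={job_A:*/16, job_B:*/7, job_C:*/2, job_D:*/11}
Op 10: register job_G */2 -> active={job_A:*/16, job_B:*/7, job_C:*/2, job_D:*/11, job_G:*/2}
  job_A: interval 16, next fire after T=251 is 256
  job_B: interval 7, next fire after T=251 is 252
  job_C: interval 2, next fire after T=251 is 252
  job_D: interval 11, next fire after T=251 is 253
  job_G: interval 2, next fire after T=251 is 252
Earliest = 252, winner (lex tiebreak) = job_B

Answer: job_B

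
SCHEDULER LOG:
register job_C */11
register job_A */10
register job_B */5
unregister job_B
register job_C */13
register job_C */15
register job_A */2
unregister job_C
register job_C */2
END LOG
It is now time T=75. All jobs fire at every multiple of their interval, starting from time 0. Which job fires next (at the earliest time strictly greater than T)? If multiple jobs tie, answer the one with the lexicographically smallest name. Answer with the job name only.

Answer: job_A

Derivation:
Op 1: register job_C */11 -> active={job_C:*/11}
Op 2: register job_A */10 -> active={job_A:*/10, job_C:*/11}
Op 3: register job_B */5 -> active={job_A:*/10, job_B:*/5, job_C:*/11}
Op 4: unregister job_B -> active={job_A:*/10, job_C:*/11}
Op 5: register job_C */13 -> active={job_A:*/10, job_C:*/13}
Op 6: register job_C */15 -> active={job_A:*/10, job_C:*/15}
Op 7: register job_A */2 -> active={job_A:*/2, job_C:*/15}
Op 8: unregister job_C -> active={job_A:*/2}
Op 9: register job_C */2 -> active={job_A:*/2, job_C:*/2}
  job_A: interval 2, next fire after T=75 is 76
  job_C: interval 2, next fire after T=75 is 76
Earliest = 76, winner (lex tiebreak) = job_A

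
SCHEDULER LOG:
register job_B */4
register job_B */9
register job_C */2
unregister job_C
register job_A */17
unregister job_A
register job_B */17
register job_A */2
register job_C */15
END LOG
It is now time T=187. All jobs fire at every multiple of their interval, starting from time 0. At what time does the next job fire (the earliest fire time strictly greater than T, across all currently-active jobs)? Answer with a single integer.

Answer: 188

Derivation:
Op 1: register job_B */4 -> active={job_B:*/4}
Op 2: register job_B */9 -> active={job_B:*/9}
Op 3: register job_C */2 -> active={job_B:*/9, job_C:*/2}
Op 4: unregister job_C -> active={job_B:*/9}
Op 5: register job_A */17 -> active={job_A:*/17, job_B:*/9}
Op 6: unregister job_A -> active={job_B:*/9}
Op 7: register job_B */17 -> active={job_B:*/17}
Op 8: register job_A */2 -> active={job_A:*/2, job_B:*/17}
Op 9: register job_C */15 -> active={job_A:*/2, job_B:*/17, job_C:*/15}
  job_A: interval 2, next fire after T=187 is 188
  job_B: interval 17, next fire after T=187 is 204
  job_C: interval 15, next fire after T=187 is 195
Earliest fire time = 188 (job job_A)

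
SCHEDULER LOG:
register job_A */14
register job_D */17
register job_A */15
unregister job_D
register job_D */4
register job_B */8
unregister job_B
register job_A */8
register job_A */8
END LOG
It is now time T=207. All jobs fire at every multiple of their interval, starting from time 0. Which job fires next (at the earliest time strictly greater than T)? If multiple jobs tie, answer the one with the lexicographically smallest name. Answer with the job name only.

Answer: job_A

Derivation:
Op 1: register job_A */14 -> active={job_A:*/14}
Op 2: register job_D */17 -> active={job_A:*/14, job_D:*/17}
Op 3: register job_A */15 -> active={job_A:*/15, job_D:*/17}
Op 4: unregister job_D -> active={job_A:*/15}
Op 5: register job_D */4 -> active={job_A:*/15, job_D:*/4}
Op 6: register job_B */8 -> active={job_A:*/15, job_B:*/8, job_D:*/4}
Op 7: unregister job_B -> active={job_A:*/15, job_D:*/4}
Op 8: register job_A */8 -> active={job_A:*/8, job_D:*/4}
Op 9: register job_A */8 -> active={job_A:*/8, job_D:*/4}
  job_A: interval 8, next fire after T=207 is 208
  job_D: interval 4, next fire after T=207 is 208
Earliest = 208, winner (lex tiebreak) = job_A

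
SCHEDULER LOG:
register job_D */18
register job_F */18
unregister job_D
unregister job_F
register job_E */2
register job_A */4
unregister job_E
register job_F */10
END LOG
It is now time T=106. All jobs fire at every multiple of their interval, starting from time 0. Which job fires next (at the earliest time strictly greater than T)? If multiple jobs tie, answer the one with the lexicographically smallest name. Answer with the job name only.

Op 1: register job_D */18 -> active={job_D:*/18}
Op 2: register job_F */18 -> active={job_D:*/18, job_F:*/18}
Op 3: unregister job_D -> active={job_F:*/18}
Op 4: unregister job_F -> active={}
Op 5: register job_E */2 -> active={job_E:*/2}
Op 6: register job_A */4 -> active={job_A:*/4, job_E:*/2}
Op 7: unregister job_E -> active={job_A:*/4}
Op 8: register job_F */10 -> active={job_A:*/4, job_F:*/10}
  job_A: interval 4, next fire after T=106 is 108
  job_F: interval 10, next fire after T=106 is 110
Earliest = 108, winner (lex tiebreak) = job_A

Answer: job_A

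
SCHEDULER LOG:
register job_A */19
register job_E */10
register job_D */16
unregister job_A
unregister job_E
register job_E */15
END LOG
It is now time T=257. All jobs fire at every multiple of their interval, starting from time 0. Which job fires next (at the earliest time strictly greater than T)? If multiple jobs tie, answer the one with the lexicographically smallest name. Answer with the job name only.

Op 1: register job_A */19 -> active={job_A:*/19}
Op 2: register job_E */10 -> active={job_A:*/19, job_E:*/10}
Op 3: register job_D */16 -> active={job_A:*/19, job_D:*/16, job_E:*/10}
Op 4: unregister job_A -> active={job_D:*/16, job_E:*/10}
Op 5: unregister job_E -> active={job_D:*/16}
Op 6: register job_E */15 -> active={job_D:*/16, job_E:*/15}
  job_D: interval 16, next fire after T=257 is 272
  job_E: interval 15, next fire after T=257 is 270
Earliest = 270, winner (lex tiebreak) = job_E

Answer: job_E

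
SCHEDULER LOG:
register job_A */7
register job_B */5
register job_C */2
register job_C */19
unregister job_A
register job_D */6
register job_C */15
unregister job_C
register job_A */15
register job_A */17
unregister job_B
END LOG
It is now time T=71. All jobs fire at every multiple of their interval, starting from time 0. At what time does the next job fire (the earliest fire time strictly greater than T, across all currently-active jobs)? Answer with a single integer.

Op 1: register job_A */7 -> active={job_A:*/7}
Op 2: register job_B */5 -> active={job_A:*/7, job_B:*/5}
Op 3: register job_C */2 -> active={job_A:*/7, job_B:*/5, job_C:*/2}
Op 4: register job_C */19 -> active={job_A:*/7, job_B:*/5, job_C:*/19}
Op 5: unregister job_A -> active={job_B:*/5, job_C:*/19}
Op 6: register job_D */6 -> active={job_B:*/5, job_C:*/19, job_D:*/6}
Op 7: register job_C */15 -> active={job_B:*/5, job_C:*/15, job_D:*/6}
Op 8: unregister job_C -> active={job_B:*/5, job_D:*/6}
Op 9: register job_A */15 -> active={job_A:*/15, job_B:*/5, job_D:*/6}
Op 10: register job_A */17 -> active={job_A:*/17, job_B:*/5, job_D:*/6}
Op 11: unregister job_B -> active={job_A:*/17, job_D:*/6}
  job_A: interval 17, next fire after T=71 is 85
  job_D: interval 6, next fire after T=71 is 72
Earliest fire time = 72 (job job_D)

Answer: 72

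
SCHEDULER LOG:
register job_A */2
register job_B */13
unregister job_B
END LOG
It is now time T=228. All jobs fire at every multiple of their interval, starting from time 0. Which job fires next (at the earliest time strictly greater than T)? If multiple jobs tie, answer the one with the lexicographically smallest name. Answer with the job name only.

Answer: job_A

Derivation:
Op 1: register job_A */2 -> active={job_A:*/2}
Op 2: register job_B */13 -> active={job_A:*/2, job_B:*/13}
Op 3: unregister job_B -> active={job_A:*/2}
  job_A: interval 2, next fire after T=228 is 230
Earliest = 230, winner (lex tiebreak) = job_A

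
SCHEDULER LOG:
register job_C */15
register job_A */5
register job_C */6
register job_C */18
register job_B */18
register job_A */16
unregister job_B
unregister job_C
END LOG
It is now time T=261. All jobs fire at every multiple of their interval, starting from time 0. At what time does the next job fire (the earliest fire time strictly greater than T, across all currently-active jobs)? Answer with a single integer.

Op 1: register job_C */15 -> active={job_C:*/15}
Op 2: register job_A */5 -> active={job_A:*/5, job_C:*/15}
Op 3: register job_C */6 -> active={job_A:*/5, job_C:*/6}
Op 4: register job_C */18 -> active={job_A:*/5, job_C:*/18}
Op 5: register job_B */18 -> active={job_A:*/5, job_B:*/18, job_C:*/18}
Op 6: register job_A */16 -> active={job_A:*/16, job_B:*/18, job_C:*/18}
Op 7: unregister job_B -> active={job_A:*/16, job_C:*/18}
Op 8: unregister job_C -> active={job_A:*/16}
  job_A: interval 16, next fire after T=261 is 272
Earliest fire time = 272 (job job_A)

Answer: 272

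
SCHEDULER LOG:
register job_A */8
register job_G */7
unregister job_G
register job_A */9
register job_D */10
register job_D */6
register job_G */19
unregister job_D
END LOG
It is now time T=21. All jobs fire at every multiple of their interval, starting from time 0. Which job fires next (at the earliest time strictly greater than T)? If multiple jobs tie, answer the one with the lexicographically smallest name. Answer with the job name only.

Answer: job_A

Derivation:
Op 1: register job_A */8 -> active={job_A:*/8}
Op 2: register job_G */7 -> active={job_A:*/8, job_G:*/7}
Op 3: unregister job_G -> active={job_A:*/8}
Op 4: register job_A */9 -> active={job_A:*/9}
Op 5: register job_D */10 -> active={job_A:*/9, job_D:*/10}
Op 6: register job_D */6 -> active={job_A:*/9, job_D:*/6}
Op 7: register job_G */19 -> active={job_A:*/9, job_D:*/6, job_G:*/19}
Op 8: unregister job_D -> active={job_A:*/9, job_G:*/19}
  job_A: interval 9, next fire after T=21 is 27
  job_G: interval 19, next fire after T=21 is 38
Earliest = 27, winner (lex tiebreak) = job_A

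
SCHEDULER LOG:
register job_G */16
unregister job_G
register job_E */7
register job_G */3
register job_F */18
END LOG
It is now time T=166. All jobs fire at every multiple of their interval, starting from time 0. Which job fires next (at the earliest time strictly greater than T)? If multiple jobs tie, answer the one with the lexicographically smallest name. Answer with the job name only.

Answer: job_E

Derivation:
Op 1: register job_G */16 -> active={job_G:*/16}
Op 2: unregister job_G -> active={}
Op 3: register job_E */7 -> active={job_E:*/7}
Op 4: register job_G */3 -> active={job_E:*/7, job_G:*/3}
Op 5: register job_F */18 -> active={job_E:*/7, job_F:*/18, job_G:*/3}
  job_E: interval 7, next fire after T=166 is 168
  job_F: interval 18, next fire after T=166 is 180
  job_G: interval 3, next fire after T=166 is 168
Earliest = 168, winner (lex tiebreak) = job_E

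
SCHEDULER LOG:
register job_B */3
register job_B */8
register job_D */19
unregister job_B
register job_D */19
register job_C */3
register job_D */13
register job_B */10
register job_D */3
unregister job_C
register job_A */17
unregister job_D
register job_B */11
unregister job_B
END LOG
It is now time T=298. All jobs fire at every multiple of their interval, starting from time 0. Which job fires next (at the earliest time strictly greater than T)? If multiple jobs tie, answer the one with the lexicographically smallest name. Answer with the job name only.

Answer: job_A

Derivation:
Op 1: register job_B */3 -> active={job_B:*/3}
Op 2: register job_B */8 -> active={job_B:*/8}
Op 3: register job_D */19 -> active={job_B:*/8, job_D:*/19}
Op 4: unregister job_B -> active={job_D:*/19}
Op 5: register job_D */19 -> active={job_D:*/19}
Op 6: register job_C */3 -> active={job_C:*/3, job_D:*/19}
Op 7: register job_D */13 -> active={job_C:*/3, job_D:*/13}
Op 8: register job_B */10 -> active={job_B:*/10, job_C:*/3, job_D:*/13}
Op 9: register job_D */3 -> active={job_B:*/10, job_C:*/3, job_D:*/3}
Op 10: unregister job_C -> active={job_B:*/10, job_D:*/3}
Op 11: register job_A */17 -> active={job_A:*/17, job_B:*/10, job_D:*/3}
Op 12: unregister job_D -> active={job_A:*/17, job_B:*/10}
Op 13: register job_B */11 -> active={job_A:*/17, job_B:*/11}
Op 14: unregister job_B -> active={job_A:*/17}
  job_A: interval 17, next fire after T=298 is 306
Earliest = 306, winner (lex tiebreak) = job_A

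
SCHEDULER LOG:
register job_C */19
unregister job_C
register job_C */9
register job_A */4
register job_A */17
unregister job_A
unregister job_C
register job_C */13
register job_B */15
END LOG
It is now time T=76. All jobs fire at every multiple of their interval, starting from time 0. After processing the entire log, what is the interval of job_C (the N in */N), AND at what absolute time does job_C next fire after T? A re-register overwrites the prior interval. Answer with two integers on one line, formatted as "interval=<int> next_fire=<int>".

Answer: interval=13 next_fire=78

Derivation:
Op 1: register job_C */19 -> active={job_C:*/19}
Op 2: unregister job_C -> active={}
Op 3: register job_C */9 -> active={job_C:*/9}
Op 4: register job_A */4 -> active={job_A:*/4, job_C:*/9}
Op 5: register job_A */17 -> active={job_A:*/17, job_C:*/9}
Op 6: unregister job_A -> active={job_C:*/9}
Op 7: unregister job_C -> active={}
Op 8: register job_C */13 -> active={job_C:*/13}
Op 9: register job_B */15 -> active={job_B:*/15, job_C:*/13}
Final interval of job_C = 13
Next fire of job_C after T=76: (76//13+1)*13 = 78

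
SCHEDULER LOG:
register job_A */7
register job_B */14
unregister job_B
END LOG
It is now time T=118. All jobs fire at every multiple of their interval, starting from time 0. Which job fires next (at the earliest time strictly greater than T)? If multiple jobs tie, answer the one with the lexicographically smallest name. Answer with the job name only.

Answer: job_A

Derivation:
Op 1: register job_A */7 -> active={job_A:*/7}
Op 2: register job_B */14 -> active={job_A:*/7, job_B:*/14}
Op 3: unregister job_B -> active={job_A:*/7}
  job_A: interval 7, next fire after T=118 is 119
Earliest = 119, winner (lex tiebreak) = job_A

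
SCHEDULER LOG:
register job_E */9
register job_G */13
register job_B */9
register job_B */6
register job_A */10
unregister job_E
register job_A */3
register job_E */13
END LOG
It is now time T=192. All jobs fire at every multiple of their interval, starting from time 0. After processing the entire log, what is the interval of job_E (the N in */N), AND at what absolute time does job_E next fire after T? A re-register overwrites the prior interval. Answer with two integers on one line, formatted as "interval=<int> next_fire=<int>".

Op 1: register job_E */9 -> active={job_E:*/9}
Op 2: register job_G */13 -> active={job_E:*/9, job_G:*/13}
Op 3: register job_B */9 -> active={job_B:*/9, job_E:*/9, job_G:*/13}
Op 4: register job_B */6 -> active={job_B:*/6, job_E:*/9, job_G:*/13}
Op 5: register job_A */10 -> active={job_A:*/10, job_B:*/6, job_E:*/9, job_G:*/13}
Op 6: unregister job_E -> active={job_A:*/10, job_B:*/6, job_G:*/13}
Op 7: register job_A */3 -> active={job_A:*/3, job_B:*/6, job_G:*/13}
Op 8: register job_E */13 -> active={job_A:*/3, job_B:*/6, job_E:*/13, job_G:*/13}
Final interval of job_E = 13
Next fire of job_E after T=192: (192//13+1)*13 = 195

Answer: interval=13 next_fire=195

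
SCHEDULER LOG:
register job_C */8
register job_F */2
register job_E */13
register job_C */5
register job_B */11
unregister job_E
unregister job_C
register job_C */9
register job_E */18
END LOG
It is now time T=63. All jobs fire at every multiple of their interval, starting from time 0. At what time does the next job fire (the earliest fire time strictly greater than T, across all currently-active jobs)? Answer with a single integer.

Op 1: register job_C */8 -> active={job_C:*/8}
Op 2: register job_F */2 -> active={job_C:*/8, job_F:*/2}
Op 3: register job_E */13 -> active={job_C:*/8, job_E:*/13, job_F:*/2}
Op 4: register job_C */5 -> active={job_C:*/5, job_E:*/13, job_F:*/2}
Op 5: register job_B */11 -> active={job_B:*/11, job_C:*/5, job_E:*/13, job_F:*/2}
Op 6: unregister job_E -> active={job_B:*/11, job_C:*/5, job_F:*/2}
Op 7: unregister job_C -> active={job_B:*/11, job_F:*/2}
Op 8: register job_C */9 -> active={job_B:*/11, job_C:*/9, job_F:*/2}
Op 9: register job_E */18 -> active={job_B:*/11, job_C:*/9, job_E:*/18, job_F:*/2}
  job_B: interval 11, next fire after T=63 is 66
  job_C: interval 9, next fire after T=63 is 72
  job_E: interval 18, next fire after T=63 is 72
  job_F: interval 2, next fire after T=63 is 64
Earliest fire time = 64 (job job_F)

Answer: 64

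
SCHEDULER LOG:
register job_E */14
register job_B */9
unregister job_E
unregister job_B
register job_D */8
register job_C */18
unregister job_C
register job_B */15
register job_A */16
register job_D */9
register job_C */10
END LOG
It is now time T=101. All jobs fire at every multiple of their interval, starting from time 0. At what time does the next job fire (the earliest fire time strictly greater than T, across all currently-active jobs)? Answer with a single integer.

Answer: 105

Derivation:
Op 1: register job_E */14 -> active={job_E:*/14}
Op 2: register job_B */9 -> active={job_B:*/9, job_E:*/14}
Op 3: unregister job_E -> active={job_B:*/9}
Op 4: unregister job_B -> active={}
Op 5: register job_D */8 -> active={job_D:*/8}
Op 6: register job_C */18 -> active={job_C:*/18, job_D:*/8}
Op 7: unregister job_C -> active={job_D:*/8}
Op 8: register job_B */15 -> active={job_B:*/15, job_D:*/8}
Op 9: register job_A */16 -> active={job_A:*/16, job_B:*/15, job_D:*/8}
Op 10: register job_D */9 -> active={job_A:*/16, job_B:*/15, job_D:*/9}
Op 11: register job_C */10 -> active={job_A:*/16, job_B:*/15, job_C:*/10, job_D:*/9}
  job_A: interval 16, next fire after T=101 is 112
  job_B: interval 15, next fire after T=101 is 105
  job_C: interval 10, next fire after T=101 is 110
  job_D: interval 9, next fire after T=101 is 108
Earliest fire time = 105 (job job_B)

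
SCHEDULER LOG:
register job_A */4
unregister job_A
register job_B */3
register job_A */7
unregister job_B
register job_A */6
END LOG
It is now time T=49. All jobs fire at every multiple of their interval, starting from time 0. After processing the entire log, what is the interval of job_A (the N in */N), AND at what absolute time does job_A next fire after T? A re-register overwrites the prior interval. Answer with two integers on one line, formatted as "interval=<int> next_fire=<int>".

Answer: interval=6 next_fire=54

Derivation:
Op 1: register job_A */4 -> active={job_A:*/4}
Op 2: unregister job_A -> active={}
Op 3: register job_B */3 -> active={job_B:*/3}
Op 4: register job_A */7 -> active={job_A:*/7, job_B:*/3}
Op 5: unregister job_B -> active={job_A:*/7}
Op 6: register job_A */6 -> active={job_A:*/6}
Final interval of job_A = 6
Next fire of job_A after T=49: (49//6+1)*6 = 54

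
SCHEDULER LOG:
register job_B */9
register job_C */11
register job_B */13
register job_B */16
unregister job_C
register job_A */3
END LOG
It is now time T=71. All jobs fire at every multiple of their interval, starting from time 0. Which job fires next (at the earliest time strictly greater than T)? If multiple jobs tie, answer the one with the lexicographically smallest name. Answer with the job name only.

Answer: job_A

Derivation:
Op 1: register job_B */9 -> active={job_B:*/9}
Op 2: register job_C */11 -> active={job_B:*/9, job_C:*/11}
Op 3: register job_B */13 -> active={job_B:*/13, job_C:*/11}
Op 4: register job_B */16 -> active={job_B:*/16, job_C:*/11}
Op 5: unregister job_C -> active={job_B:*/16}
Op 6: register job_A */3 -> active={job_A:*/3, job_B:*/16}
  job_A: interval 3, next fire after T=71 is 72
  job_B: interval 16, next fire after T=71 is 80
Earliest = 72, winner (lex tiebreak) = job_A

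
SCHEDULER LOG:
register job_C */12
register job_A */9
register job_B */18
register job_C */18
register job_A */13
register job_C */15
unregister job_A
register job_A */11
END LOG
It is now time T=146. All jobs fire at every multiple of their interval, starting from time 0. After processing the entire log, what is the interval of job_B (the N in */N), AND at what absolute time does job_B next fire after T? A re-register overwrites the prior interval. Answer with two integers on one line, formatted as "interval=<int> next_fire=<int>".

Op 1: register job_C */12 -> active={job_C:*/12}
Op 2: register job_A */9 -> active={job_A:*/9, job_C:*/12}
Op 3: register job_B */18 -> active={job_A:*/9, job_B:*/18, job_C:*/12}
Op 4: register job_C */18 -> active={job_A:*/9, job_B:*/18, job_C:*/18}
Op 5: register job_A */13 -> active={job_A:*/13, job_B:*/18, job_C:*/18}
Op 6: register job_C */15 -> active={job_A:*/13, job_B:*/18, job_C:*/15}
Op 7: unregister job_A -> active={job_B:*/18, job_C:*/15}
Op 8: register job_A */11 -> active={job_A:*/11, job_B:*/18, job_C:*/15}
Final interval of job_B = 18
Next fire of job_B after T=146: (146//18+1)*18 = 162

Answer: interval=18 next_fire=162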